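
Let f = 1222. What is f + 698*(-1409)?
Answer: -982260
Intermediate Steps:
f + 698*(-1409) = 1222 + 698*(-1409) = 1222 - 983482 = -982260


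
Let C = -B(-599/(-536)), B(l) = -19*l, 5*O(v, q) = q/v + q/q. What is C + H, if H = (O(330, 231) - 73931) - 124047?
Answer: -2652616119/13400 ≈ -1.9796e+5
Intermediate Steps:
O(v, q) = ⅕ + q/(5*v) (O(v, q) = (q/v + q/q)/5 = (q/v + 1)/5 = (1 + q/v)/5 = ⅕ + q/(5*v))
H = -9898883/50 (H = ((⅕)*(231 + 330)/330 - 73931) - 124047 = ((⅕)*(1/330)*561 - 73931) - 124047 = (17/50 - 73931) - 124047 = -3696533/50 - 124047 = -9898883/50 ≈ -1.9798e+5)
C = 11381/536 (C = -(-19)*(-599/(-536)) = -(-19)*(-599*(-1/536)) = -(-19)*599/536 = -1*(-11381/536) = 11381/536 ≈ 21.233)
C + H = 11381/536 - 9898883/50 = -2652616119/13400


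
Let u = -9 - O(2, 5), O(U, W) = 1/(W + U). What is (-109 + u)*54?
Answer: -44658/7 ≈ -6379.7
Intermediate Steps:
O(U, W) = 1/(U + W)
u = -64/7 (u = -9 - 1/(2 + 5) = -9 - 1/7 = -9 - 1*⅐ = -9 - ⅐ = -64/7 ≈ -9.1429)
(-109 + u)*54 = (-109 - 64/7)*54 = -827/7*54 = -44658/7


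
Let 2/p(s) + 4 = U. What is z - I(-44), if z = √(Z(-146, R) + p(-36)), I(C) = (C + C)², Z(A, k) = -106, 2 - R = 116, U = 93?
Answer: -7744 + 6*I*√23318/89 ≈ -7744.0 + 10.295*I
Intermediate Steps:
R = -114 (R = 2 - 1*116 = 2 - 116 = -114)
p(s) = 2/89 (p(s) = 2/(-4 + 93) = 2/89)
I(C) = 4*C² (I(C) = (2*C)² = 4*C²)
z = 6*I*√23318/89 (z = √(-106 + 2/89) = √(-9432/89) = 6*I*√23318/89 ≈ 10.295*I)
z - I(-44) = 6*I*√23318/89 - 4*(-44)² = 6*I*√23318/89 - 4*1936 = 6*I*√23318/89 - 1*7744 = 6*I*√23318/89 - 7744 = -7744 + 6*I*√23318/89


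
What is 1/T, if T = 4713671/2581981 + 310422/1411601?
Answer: 3644726961581/7455326403253 ≈ 0.48888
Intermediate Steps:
T = 7455326403253/3644726961581 (T = 4713671*(1/2581981) + 310422*(1/1411601) = 4713671/2581981 + 310422/1411601 = 7455326403253/3644726961581 ≈ 2.0455)
1/T = 1/(7455326403253/3644726961581) = 3644726961581/7455326403253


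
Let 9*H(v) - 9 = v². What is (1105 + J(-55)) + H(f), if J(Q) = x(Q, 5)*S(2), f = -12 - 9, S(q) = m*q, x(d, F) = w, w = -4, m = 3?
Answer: 1131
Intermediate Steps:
x(d, F) = -4
S(q) = 3*q
f = -21
J(Q) = -24 (J(Q) = -12*2 = -4*6 = -24)
H(v) = 1 + v²/9
(1105 + J(-55)) + H(f) = (1105 - 24) + (1 + (⅑)*(-21)²) = 1081 + (1 + (⅑)*441) = 1081 + (1 + 49) = 1081 + 50 = 1131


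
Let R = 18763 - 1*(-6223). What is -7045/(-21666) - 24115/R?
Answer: -6662485/10410513 ≈ -0.63998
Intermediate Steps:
R = 24986 (R = 18763 + 6223 = 24986)
-7045/(-21666) - 24115/R = -7045/(-21666) - 24115/24986 = -7045*(-1/21666) - 24115*1/24986 = 7045/21666 - 1855/1922 = -6662485/10410513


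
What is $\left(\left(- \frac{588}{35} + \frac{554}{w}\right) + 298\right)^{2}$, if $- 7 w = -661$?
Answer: $\frac{900137947536}{10923025} \approx 82407.0$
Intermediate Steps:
$w = \frac{661}{7}$ ($w = \left(- \frac{1}{7}\right) \left(-661\right) = \frac{661}{7} \approx 94.429$)
$\left(\left(- \frac{588}{35} + \frac{554}{w}\right) + 298\right)^{2} = \left(\left(- \frac{588}{35} + \frac{554}{\frac{661}{7}}\right) + 298\right)^{2} = \left(\left(\left(-588\right) \frac{1}{35} + 554 \cdot \frac{7}{661}\right) + 298\right)^{2} = \left(\left(- \frac{84}{5} + \frac{3878}{661}\right) + 298\right)^{2} = \left(- \frac{36134}{3305} + 298\right)^{2} = \left(\frac{948756}{3305}\right)^{2} = \frac{900137947536}{10923025}$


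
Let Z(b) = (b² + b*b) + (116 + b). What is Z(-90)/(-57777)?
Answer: -16226/57777 ≈ -0.28084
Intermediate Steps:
Z(b) = 116 + b + 2*b² (Z(b) = (b² + b²) + (116 + b) = 2*b² + (116 + b) = 116 + b + 2*b²)
Z(-90)/(-57777) = (116 - 90 + 2*(-90)²)/(-57777) = (116 - 90 + 2*8100)*(-1/57777) = (116 - 90 + 16200)*(-1/57777) = 16226*(-1/57777) = -16226/57777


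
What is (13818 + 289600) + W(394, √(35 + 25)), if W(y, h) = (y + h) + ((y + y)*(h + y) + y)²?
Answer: 96675230408 + 979849634*√15 ≈ 1.0047e+11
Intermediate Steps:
W(y, h) = h + y + (y + 2*y*(h + y))² (W(y, h) = (h + y) + ((2*y)*(h + y) + y)² = (h + y) + (2*y*(h + y) + y)² = (h + y) + (y + 2*y*(h + y))² = h + y + (y + 2*y*(h + y))²)
(13818 + 289600) + W(394, √(35 + 25)) = (13818 + 289600) + (√(35 + 25) + 394 + 394²*(1 + 2*√(35 + 25) + 2*394)²) = 303418 + (√60 + 394 + 155236*(1 + 2*√60 + 788)²) = 303418 + (2*√15 + 394 + 155236*(1 + 2*(2*√15) + 788)²) = 303418 + (2*√15 + 394 + 155236*(1 + 4*√15 + 788)²) = 303418 + (2*√15 + 394 + 155236*(789 + 4*√15)²) = 303418 + (394 + 2*√15 + 155236*(789 + 4*√15)²) = 303812 + 2*√15 + 155236*(789 + 4*√15)²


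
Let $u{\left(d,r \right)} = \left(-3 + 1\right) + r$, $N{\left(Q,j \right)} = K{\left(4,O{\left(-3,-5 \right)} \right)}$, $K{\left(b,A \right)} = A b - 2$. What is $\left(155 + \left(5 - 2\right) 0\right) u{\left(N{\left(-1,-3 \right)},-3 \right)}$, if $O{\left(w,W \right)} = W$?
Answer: $-775$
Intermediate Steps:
$K{\left(b,A \right)} = -2 + A b$
$N{\left(Q,j \right)} = -22$ ($N{\left(Q,j \right)} = -2 - 20 = -22$)
$u{\left(d,r \right)} = -2 + r$
$\left(155 + \left(5 - 2\right) 0\right) u{\left(N{\left(-1,-3 \right)},-3 \right)} = \left(155 + \left(5 - 2\right) 0\right) \left(-2 - 3\right) = \left(155 + 3 \cdot 0\right) \left(-5\right) = \left(155 + 0\right) \left(-5\right) = 155 \left(-5\right) = -775$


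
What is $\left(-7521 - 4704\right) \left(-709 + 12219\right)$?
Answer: $-140709750$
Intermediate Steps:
$\left(-7521 - 4704\right) \left(-709 + 12219\right) = \left(-12225\right) 11510 = -140709750$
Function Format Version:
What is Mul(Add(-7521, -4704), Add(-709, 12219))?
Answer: -140709750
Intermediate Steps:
Mul(Add(-7521, -4704), Add(-709, 12219)) = Mul(-12225, 11510) = -140709750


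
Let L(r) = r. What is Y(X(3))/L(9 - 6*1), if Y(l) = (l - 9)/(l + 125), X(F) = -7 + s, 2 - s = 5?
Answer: -19/345 ≈ -0.055072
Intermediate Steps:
s = -3 (s = 2 - 1*5 = 2 - 5 = -3)
X(F) = -10 (X(F) = -7 - 3 = -10)
Y(l) = (-9 + l)/(125 + l)
Y(X(3))/L(9 - 6*1) = ((-9 - 10)/(125 - 10))/(9 - 6*1) = (-19/115)/(9 - 6) = ((1/115)*(-19))/3 = -19/115*⅓ = -19/345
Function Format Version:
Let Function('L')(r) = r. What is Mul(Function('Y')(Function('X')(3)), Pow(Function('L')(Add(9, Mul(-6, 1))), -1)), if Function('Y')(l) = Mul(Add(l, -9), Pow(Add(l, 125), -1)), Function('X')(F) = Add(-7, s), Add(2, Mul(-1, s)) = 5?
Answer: Rational(-19, 345) ≈ -0.055072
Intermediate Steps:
s = -3 (s = Add(2, Mul(-1, 5)) = Add(2, -5) = -3)
Function('X')(F) = -10 (Function('X')(F) = Add(-7, -3) = -10)
Function('Y')(l) = Mul(Pow(Add(125, l), -1), Add(-9, l)) (Function('Y')(l) = Mul(Add(-9, l), Pow(Add(125, l), -1)) = Mul(Pow(Add(125, l), -1), Add(-9, l)))
Mul(Function('Y')(Function('X')(3)), Pow(Function('L')(Add(9, Mul(-6, 1))), -1)) = Mul(Mul(Pow(Add(125, -10), -1), Add(-9, -10)), Pow(Add(9, Mul(-6, 1)), -1)) = Mul(Mul(Pow(115, -1), -19), Pow(Add(9, -6), -1)) = Mul(Mul(Rational(1, 115), -19), Pow(3, -1)) = Mul(Rational(-19, 115), Rational(1, 3)) = Rational(-19, 345)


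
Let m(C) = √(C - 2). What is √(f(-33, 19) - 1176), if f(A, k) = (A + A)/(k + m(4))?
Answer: √(-22410 - 1176*√2)/√(19 + √2) ≈ 34.34*I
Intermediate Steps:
m(C) = √(-2 + C)
f(A, k) = 2*A/(k + √2) (f(A, k) = (A + A)/(k + √(-2 + 4)) = (2*A)/(k + √2) = 2*A/(k + √2))
√(f(-33, 19) - 1176) = √(2*(-33)/(19 + √2) - 1176) = √(-66/(19 + √2) - 1176) = √(-1176 - 66/(19 + √2))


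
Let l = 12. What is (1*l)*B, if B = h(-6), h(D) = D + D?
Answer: -144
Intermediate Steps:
h(D) = 2*D
B = -12 (B = 2*(-6) = -12)
(1*l)*B = (1*12)*(-12) = 12*(-12) = -144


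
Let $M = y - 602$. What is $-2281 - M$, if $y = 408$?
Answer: $-2087$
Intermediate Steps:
$M = -194$ ($M = 408 - 602 = -194$)
$-2281 - M = -2281 - -194 = -2281 + 194 = -2087$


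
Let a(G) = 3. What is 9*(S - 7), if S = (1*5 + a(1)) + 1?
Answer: 18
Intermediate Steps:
S = 9 (S = (1*5 + 3) + 1 = (5 + 3) + 1 = 8 + 1 = 9)
9*(S - 7) = 9*(9 - 7) = 9*2 = 18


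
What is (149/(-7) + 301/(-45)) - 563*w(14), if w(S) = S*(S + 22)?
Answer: -89390692/315 ≈ -2.8378e+5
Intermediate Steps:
w(S) = S*(22 + S)
(149/(-7) + 301/(-45)) - 563*w(14) = (149/(-7) + 301/(-45)) - 7882*(22 + 14) = (149*(-⅐) + 301*(-1/45)) - 7882*36 = (-149/7 - 301/45) - 563*504 = -8812/315 - 283752 = -89390692/315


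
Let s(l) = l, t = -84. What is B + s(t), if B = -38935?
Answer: -39019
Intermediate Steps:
B + s(t) = -38935 - 84 = -39019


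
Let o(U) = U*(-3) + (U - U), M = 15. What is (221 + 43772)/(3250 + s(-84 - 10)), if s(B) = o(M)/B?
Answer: 4135342/305545 ≈ 13.534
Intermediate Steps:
o(U) = -3*U (o(U) = -3*U + 0 = -3*U)
s(B) = -45/B (s(B) = (-3*15)/B = -45/B)
(221 + 43772)/(3250 + s(-84 - 10)) = (221 + 43772)/(3250 - 45/(-84 - 10)) = 43993/(3250 - 45/(-94)) = 43993/(3250 - 45*(-1/94)) = 43993/(3250 + 45/94) = 43993/(305545/94) = 43993*(94/305545) = 4135342/305545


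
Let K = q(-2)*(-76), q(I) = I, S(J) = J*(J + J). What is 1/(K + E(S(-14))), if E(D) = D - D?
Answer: 1/152 ≈ 0.0065789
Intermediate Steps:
S(J) = 2*J² (S(J) = J*(2*J) = 2*J²)
E(D) = 0
K = 152 (K = -2*(-76) = 152)
1/(K + E(S(-14))) = 1/(152 + 0) = 1/152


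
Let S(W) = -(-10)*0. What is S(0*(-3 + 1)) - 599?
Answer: -599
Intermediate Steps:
S(W) = 0 (S(W) = -2*0 = 0)
S(0*(-3 + 1)) - 599 = 0 - 599 = -599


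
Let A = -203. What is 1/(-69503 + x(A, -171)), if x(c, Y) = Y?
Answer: -1/69674 ≈ -1.4353e-5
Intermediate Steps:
1/(-69503 + x(A, -171)) = 1/(-69503 - 171) = 1/(-69674) = -1/69674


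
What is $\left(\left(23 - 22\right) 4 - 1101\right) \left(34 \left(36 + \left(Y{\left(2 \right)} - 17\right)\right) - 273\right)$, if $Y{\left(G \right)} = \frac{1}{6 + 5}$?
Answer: $- \frac{4538289}{11} \approx -4.1257 \cdot 10^{5}$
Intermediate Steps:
$Y{\left(G \right)} = \frac{1}{11}$
$\left(\left(23 - 22\right) 4 - 1101\right) \left(34 \left(36 + \left(Y{\left(2 \right)} - 17\right)\right) - 273\right) = \left(\left(23 - 22\right) 4 - 1101\right) \left(34 \left(36 + \left(\frac{1}{11} - 17\right)\right) - 273\right) = \left(1 \cdot 4 + \left(-2263 + 1162\right)\right) \left(34 \left(36 + \left(\frac{1}{11} - 17\right)\right) - 273\right) = \left(4 - 1101\right) \left(34 \left(36 - \frac{186}{11}\right) - 273\right) = - 1097 \left(34 \cdot \frac{210}{11} - 273\right) = - 1097 \left(\frac{7140}{11} - 273\right) = \left(-1097\right) \frac{4137}{11} = - \frac{4538289}{11}$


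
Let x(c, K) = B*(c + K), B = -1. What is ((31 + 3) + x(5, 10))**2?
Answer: 361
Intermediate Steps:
x(c, K) = -K - c (x(c, K) = -(c + K) = -(K + c) = -K - c)
((31 + 3) + x(5, 10))**2 = ((31 + 3) + (-1*10 - 1*5))**2 = (34 + (-10 - 5))**2 = (34 - 15)**2 = 19**2 = 361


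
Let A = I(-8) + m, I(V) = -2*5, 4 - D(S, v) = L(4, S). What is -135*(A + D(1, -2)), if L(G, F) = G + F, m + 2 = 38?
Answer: -3375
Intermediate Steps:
m = 36 (m = -2 + 38 = 36)
L(G, F) = F + G
D(S, v) = -S (D(S, v) = 4 - (S + 4) = 4 - (4 + S) = 4 + (-4 - S) = -S)
I(V) = -10
A = 26 (A = -10 + 36 = 26)
-135*(A + D(1, -2)) = -135*(26 - 1*1) = -135*(26 - 1) = -135*25 = -3375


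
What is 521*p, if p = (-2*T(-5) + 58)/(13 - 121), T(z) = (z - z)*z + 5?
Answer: -2084/9 ≈ -231.56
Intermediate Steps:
T(z) = 5 (T(z) = 0*z + 5 = 0 + 5 = 5)
p = -4/9 (p = (-2*5 + 58)/(13 - 121) = (-10 + 58)/(-108) = 48*(-1/108) = -4/9 ≈ -0.44444)
521*p = 521*(-4/9) = -2084/9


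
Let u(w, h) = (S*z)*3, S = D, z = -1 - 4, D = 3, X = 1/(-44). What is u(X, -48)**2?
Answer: 2025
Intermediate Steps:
X = -1/44 ≈ -0.022727
z = -5
S = 3
u(w, h) = -45 (u(w, h) = (3*(-5))*3 = -15*3 = -45)
u(X, -48)**2 = (-45)**2 = 2025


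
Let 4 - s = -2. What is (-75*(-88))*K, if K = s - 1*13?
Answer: -46200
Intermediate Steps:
s = 6 (s = 4 - 1*(-2) = 4 + 2 = 6)
K = -7 (K = 6 - 1*13 = 6 - 13 = -7)
(-75*(-88))*K = -75*(-88)*(-7) = 6600*(-7) = -46200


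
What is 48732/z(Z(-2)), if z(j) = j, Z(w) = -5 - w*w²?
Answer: 16244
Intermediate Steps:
Z(w) = -5 - w³
48732/z(Z(-2)) = 48732/(-5 - 1*(-2)³) = 48732/(-5 - 1*(-8)) = 48732/(-5 + 8) = 48732/3 = 48732*(⅓) = 16244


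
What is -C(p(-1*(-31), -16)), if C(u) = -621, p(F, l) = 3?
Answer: 621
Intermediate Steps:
-C(p(-1*(-31), -16)) = -1*(-621) = 621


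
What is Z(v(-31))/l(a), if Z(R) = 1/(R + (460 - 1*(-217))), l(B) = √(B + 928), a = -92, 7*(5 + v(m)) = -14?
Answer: √209/280060 ≈ 5.1620e-5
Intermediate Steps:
v(m) = -7 (v(m) = -5 + (⅐)*(-14) = -5 - 2 = -7)
l(B) = √(928 + B)
Z(R) = 1/(677 + R) (Z(R) = 1/(R + (460 + 217)) = 1/(R + 677) = 1/(677 + R))
Z(v(-31))/l(a) = 1/((677 - 7)*(√(928 - 92))) = 1/(670*(√836)) = 1/(670*((2*√209))) = (√209/418)/670 = √209/280060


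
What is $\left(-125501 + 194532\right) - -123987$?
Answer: $193018$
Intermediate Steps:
$\left(-125501 + 194532\right) - -123987 = 69031 + 123987 = 193018$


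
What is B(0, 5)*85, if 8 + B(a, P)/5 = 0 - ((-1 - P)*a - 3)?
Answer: -2125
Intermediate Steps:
B(a, P) = -25 - 5*a*(-1 - P) (B(a, P) = -40 + 5*(0 - ((-1 - P)*a - 3)) = -40 + 5*(0 - (a*(-1 - P) - 3)) = -40 + 5*(0 - (-3 + a*(-1 - P))) = -40 + 5*(0 + (3 - a*(-1 - P))) = -40 + 5*(3 - a*(-1 - P)) = -40 + (15 - 5*a*(-1 - P)) = -25 - 5*a*(-1 - P))
B(0, 5)*85 = (-25 + 5*0 + 5*5*0)*85 = (-25 + 0 + 0)*85 = -25*85 = -2125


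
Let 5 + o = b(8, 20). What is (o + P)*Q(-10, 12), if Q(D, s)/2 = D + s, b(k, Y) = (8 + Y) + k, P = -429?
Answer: -1592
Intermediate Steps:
b(k, Y) = 8 + Y + k
Q(D, s) = 2*D + 2*s (Q(D, s) = 2*(D + s) = 2*D + 2*s)
o = 31 (o = -5 + (8 + 20 + 8) = -5 + 36 = 31)
(o + P)*Q(-10, 12) = (31 - 429)*(2*(-10) + 2*12) = -398*(-20 + 24) = -398*4 = -1592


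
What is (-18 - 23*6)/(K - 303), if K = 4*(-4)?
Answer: 156/319 ≈ 0.48903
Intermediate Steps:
K = -16
(-18 - 23*6)/(K - 303) = (-18 - 23*6)/(-16 - 303) = (-18 - 138)/(-319) = -156*(-1/319) = 156/319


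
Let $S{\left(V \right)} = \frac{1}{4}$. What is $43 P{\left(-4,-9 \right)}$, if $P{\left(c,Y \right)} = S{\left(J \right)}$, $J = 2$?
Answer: $\frac{43}{4} \approx 10.75$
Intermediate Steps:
$S{\left(V \right)} = \frac{1}{4}$
$P{\left(c,Y \right)} = \frac{1}{4}$
$43 P{\left(-4,-9 \right)} = 43 \cdot \frac{1}{4} = \frac{43}{4}$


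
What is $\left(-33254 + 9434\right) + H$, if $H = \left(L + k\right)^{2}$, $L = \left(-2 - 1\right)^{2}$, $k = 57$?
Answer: $-19464$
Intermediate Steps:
$L = 9$ ($L = \left(-3\right)^{2} = 9$)
$H = 4356$ ($H = \left(9 + 57\right)^{2} = 66^{2} = 4356$)
$\left(-33254 + 9434\right) + H = \left(-33254 + 9434\right) + 4356 = -23820 + 4356 = -19464$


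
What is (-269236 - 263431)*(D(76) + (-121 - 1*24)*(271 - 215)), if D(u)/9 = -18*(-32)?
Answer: 1563910312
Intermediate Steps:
D(u) = 5184 (D(u) = 9*(-18*(-32)) = 9*576 = 5184)
(-269236 - 263431)*(D(76) + (-121 - 1*24)*(271 - 215)) = (-269236 - 263431)*(5184 + (-121 - 1*24)*(271 - 215)) = -532667*(5184 + (-121 - 24)*56) = -532667*(5184 - 145*56) = -532667*(5184 - 8120) = -532667*(-2936) = 1563910312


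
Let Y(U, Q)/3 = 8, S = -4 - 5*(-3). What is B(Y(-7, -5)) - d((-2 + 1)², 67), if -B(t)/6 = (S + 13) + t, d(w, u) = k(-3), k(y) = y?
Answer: -285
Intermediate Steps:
S = 11 (S = -4 + 15 = 11)
d(w, u) = -3
Y(U, Q) = 24 (Y(U, Q) = 3*8 = 24)
B(t) = -144 - 6*t (B(t) = -6*((11 + 13) + t) = -6*(24 + t) = -144 - 6*t)
B(Y(-7, -5)) - d((-2 + 1)², 67) = (-144 - 6*24) - 1*(-3) = (-144 - 144) + 3 = -288 + 3 = -285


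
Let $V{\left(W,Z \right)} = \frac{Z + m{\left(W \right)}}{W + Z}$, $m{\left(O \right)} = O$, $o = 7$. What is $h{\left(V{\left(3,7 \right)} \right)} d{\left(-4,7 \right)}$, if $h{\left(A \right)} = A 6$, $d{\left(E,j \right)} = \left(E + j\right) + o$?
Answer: $60$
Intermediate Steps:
$d{\left(E,j \right)} = 7 + E + j$ ($d{\left(E,j \right)} = \left(E + j\right) + 7 = 7 + E + j$)
$V{\left(W,Z \right)} = 1$ ($V{\left(W,Z \right)} = \frac{Z + W}{W + Z} = \frac{W + Z}{W + Z} = 1$)
$h{\left(A \right)} = 6 A$
$h{\left(V{\left(3,7 \right)} \right)} d{\left(-4,7 \right)} = 6 \cdot 1 \left(7 - 4 + 7\right) = 6 \cdot 10 = 60$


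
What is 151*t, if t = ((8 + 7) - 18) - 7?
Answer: -1510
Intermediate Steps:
t = -10 (t = (15 - 18) - 7 = -3 - 7 = -10)
151*t = 151*(-10) = -1510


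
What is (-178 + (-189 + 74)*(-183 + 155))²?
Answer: 9253764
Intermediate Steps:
(-178 + (-189 + 74)*(-183 + 155))² = (-178 - 115*(-28))² = (-178 + 3220)² = 3042² = 9253764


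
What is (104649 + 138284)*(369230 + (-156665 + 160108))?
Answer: 90534569909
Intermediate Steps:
(104649 + 138284)*(369230 + (-156665 + 160108)) = 242933*(369230 + 3443) = 242933*372673 = 90534569909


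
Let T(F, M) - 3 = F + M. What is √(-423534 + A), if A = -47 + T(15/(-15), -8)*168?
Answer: 121*I*√29 ≈ 651.6*I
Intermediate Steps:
T(F, M) = 3 + F + M (T(F, M) = 3 + (F + M) = 3 + F + M)
A = -1055 (A = -47 + (3 + 15/(-15) - 8)*168 = -47 + (3 + 15*(-1/15) - 8)*168 = -47 + (3 - 1 - 8)*168 = -47 - 6*168 = -47 - 1008 = -1055)
√(-423534 + A) = √(-423534 - 1055) = √(-424589) = 121*I*√29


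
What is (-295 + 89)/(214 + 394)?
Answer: -103/304 ≈ -0.33882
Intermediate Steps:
(-295 + 89)/(214 + 394) = -206/608 = -206*1/608 = -103/304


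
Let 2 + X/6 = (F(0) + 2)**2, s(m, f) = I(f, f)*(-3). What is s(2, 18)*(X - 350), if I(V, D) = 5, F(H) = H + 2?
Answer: 3990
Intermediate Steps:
F(H) = 2 + H
s(m, f) = -15 (s(m, f) = 5*(-3) = -15)
X = 84 (X = -12 + 6*((2 + 0) + 2)**2 = -12 + 6*(2 + 2)**2 = -12 + 6*4**2 = -12 + 6*16 = -12 + 96 = 84)
s(2, 18)*(X - 350) = -15*(84 - 350) = -15*(-266) = 3990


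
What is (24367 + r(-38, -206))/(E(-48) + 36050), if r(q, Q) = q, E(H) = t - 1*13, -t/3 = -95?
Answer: 24329/36322 ≈ 0.66981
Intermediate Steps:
t = 285 (t = -3*(-95) = 285)
E(H) = 272 (E(H) = 285 - 1*13 = 285 - 13 = 272)
(24367 + r(-38, -206))/(E(-48) + 36050) = (24367 - 38)/(272 + 36050) = 24329/36322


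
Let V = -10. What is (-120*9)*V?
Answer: 10800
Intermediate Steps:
(-120*9)*V = -120*9*(-10) = -20*54*(-10) = -1080*(-10) = 10800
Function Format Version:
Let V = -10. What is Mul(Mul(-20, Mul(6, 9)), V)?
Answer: 10800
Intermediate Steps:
Mul(Mul(-20, Mul(6, 9)), V) = Mul(Mul(-20, Mul(6, 9)), -10) = Mul(Mul(-20, 54), -10) = Mul(-1080, -10) = 10800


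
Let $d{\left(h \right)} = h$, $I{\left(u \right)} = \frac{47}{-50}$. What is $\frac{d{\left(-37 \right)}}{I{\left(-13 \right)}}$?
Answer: $\frac{1850}{47} \approx 39.362$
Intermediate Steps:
$I{\left(u \right)} = - \frac{47}{50}$ ($I{\left(u \right)} = 47 \left(- \frac{1}{50}\right) = - \frac{47}{50}$)
$\frac{d{\left(-37 \right)}}{I{\left(-13 \right)}} = - \frac{37}{- \frac{47}{50}} = \left(-37\right) \left(- \frac{50}{47}\right) = \frac{1850}{47}$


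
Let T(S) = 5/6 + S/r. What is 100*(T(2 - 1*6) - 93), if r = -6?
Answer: -9150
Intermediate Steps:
T(S) = ⅚ - S/6 (T(S) = 5/6 + S/(-6) = 5*(⅙) + S*(-⅙) = ⅚ - S/6)
100*(T(2 - 1*6) - 93) = 100*((⅚ - (2 - 1*6)/6) - 93) = 100*((⅚ - (2 - 6)/6) - 93) = 100*((⅚ - ⅙*(-4)) - 93) = 100*((⅚ + ⅔) - 93) = 100*(3/2 - 93) = 100*(-183/2) = -9150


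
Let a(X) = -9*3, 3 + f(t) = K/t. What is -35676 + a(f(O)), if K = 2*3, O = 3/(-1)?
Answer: -35703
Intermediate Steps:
O = -3 (O = 3*(-1) = -3)
K = 6
f(t) = -3 + 6/t
a(X) = -27
-35676 + a(f(O)) = -35676 - 27 = -35703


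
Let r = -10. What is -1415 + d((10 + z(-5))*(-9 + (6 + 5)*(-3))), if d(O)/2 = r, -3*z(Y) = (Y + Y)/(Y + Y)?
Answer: -1435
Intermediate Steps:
z(Y) = -⅓ (z(Y) = -(Y + Y)/(3*(Y + Y)) = -2*Y/(3*(2*Y)) = -2*Y*1/(2*Y)/3 = -⅓*1 = -⅓)
d(O) = -20 (d(O) = 2*(-10) = -20)
-1415 + d((10 + z(-5))*(-9 + (6 + 5)*(-3))) = -1415 - 20 = -1435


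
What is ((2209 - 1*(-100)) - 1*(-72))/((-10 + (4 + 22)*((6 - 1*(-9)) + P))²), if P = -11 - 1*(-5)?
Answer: 2381/50176 ≈ 0.047453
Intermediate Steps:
P = -6 (P = -11 + 5 = -6)
((2209 - 1*(-100)) - 1*(-72))/((-10 + (4 + 22)*((6 - 1*(-9)) + P))²) = ((2209 - 1*(-100)) - 1*(-72))/((-10 + (4 + 22)*((6 - 1*(-9)) - 6))²) = ((2209 + 100) + 72)/((-10 + 26*((6 + 9) - 6))²) = (2309 + 72)/((-10 + 26*(15 - 6))²) = 2381/((-10 + 26*9)²) = 2381/((-10 + 234)²) = 2381/(224²) = 2381/50176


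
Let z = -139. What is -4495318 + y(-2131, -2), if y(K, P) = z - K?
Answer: -4493326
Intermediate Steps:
y(K, P) = -139 - K
-4495318 + y(-2131, -2) = -4495318 + (-139 - 1*(-2131)) = -4495318 + (-139 + 2131) = -4495318 + 1992 = -4493326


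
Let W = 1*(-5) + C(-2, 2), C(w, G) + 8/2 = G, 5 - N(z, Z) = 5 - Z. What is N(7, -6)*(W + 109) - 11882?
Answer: -12494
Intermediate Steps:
N(z, Z) = Z (N(z, Z) = 5 - (5 - Z) = 5 + (-5 + Z) = Z)
C(w, G) = -4 + G
W = -7 (W = 1*(-5) + (-4 + 2) = -5 - 2 = -7)
N(7, -6)*(W + 109) - 11882 = -6*(-7 + 109) - 11882 = -6*102 - 11882 = -612 - 11882 = -12494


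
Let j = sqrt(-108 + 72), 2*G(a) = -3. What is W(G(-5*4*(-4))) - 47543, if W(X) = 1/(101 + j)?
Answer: -486697590/10237 - 6*I/10237 ≈ -47543.0 - 0.00058611*I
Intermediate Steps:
G(a) = -3/2 (G(a) = (1/2)*(-3) = -3/2)
j = 6*I (j = sqrt(-36) = 6*I ≈ 6.0*I)
W(X) = (101 - 6*I)/10237 (W(X) = 1/(101 + 6*I) = (101 - 6*I)/10237)
W(G(-5*4*(-4))) - 47543 = (101/10237 - 6*I/10237) - 47543 = -486697590/10237 - 6*I/10237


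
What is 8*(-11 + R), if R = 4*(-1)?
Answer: -120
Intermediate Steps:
R = -4
8*(-11 + R) = 8*(-11 - 4) = 8*(-15) = -120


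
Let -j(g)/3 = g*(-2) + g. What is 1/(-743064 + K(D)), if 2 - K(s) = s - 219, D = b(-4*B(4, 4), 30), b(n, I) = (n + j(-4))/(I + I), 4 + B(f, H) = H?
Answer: -5/3714214 ≈ -1.3462e-6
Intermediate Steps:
B(f, H) = -4 + H
j(g) = 3*g (j(g) = -3*(g*(-2) + g) = -3*(-2*g + g) = -(-3)*g = 3*g)
b(n, I) = (-12 + n)/(2*I) (b(n, I) = (n + 3*(-4))/(I + I) = (n - 12)/((2*I)) = (-12 + n)*(1/(2*I)) = (-12 + n)/(2*I))
D = -1/5 (D = (1/2)*(-12 - 4*(-4 + 4))/30 = (1/2)*(1/30)*(-12 - 4*0) = (1/2)*(1/30)*(-12 + 0) = (1/2)*(1/30)*(-12) = -1/5 ≈ -0.20000)
K(s) = 221 - s (K(s) = 2 - (s - 219) = 2 - (-219 + s) = 2 + (219 - s) = 221 - s)
1/(-743064 + K(D)) = 1/(-743064 + (221 - 1*(-1/5))) = 1/(-743064 + (221 + 1/5)) = 1/(-743064 + 1106/5) = 1/(-3714214/5) = -5/3714214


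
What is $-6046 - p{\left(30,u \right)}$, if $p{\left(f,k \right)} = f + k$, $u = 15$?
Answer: $-6091$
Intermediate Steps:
$-6046 - p{\left(30,u \right)} = -6046 - \left(30 + 15\right) = -6046 - 45 = -6091$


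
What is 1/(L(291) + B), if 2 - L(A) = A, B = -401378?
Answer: -1/401667 ≈ -2.4896e-6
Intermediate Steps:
L(A) = 2 - A
1/(L(291) + B) = 1/((2 - 1*291) - 401378) = 1/((2 - 291) - 401378) = 1/(-289 - 401378) = 1/(-401667) = -1/401667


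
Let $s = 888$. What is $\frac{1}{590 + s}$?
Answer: $\frac{1}{1478} \approx 0.00067659$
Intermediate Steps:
$\frac{1}{590 + s} = \frac{1}{590 + 888} = \frac{1}{1478}$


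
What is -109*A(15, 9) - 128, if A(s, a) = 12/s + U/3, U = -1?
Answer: -2683/15 ≈ -178.87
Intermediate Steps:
A(s, a) = -⅓ + 12/s (A(s, a) = 12/s - 1/3 = 12/s - 1*⅓ = 12/s - ⅓ = -⅓ + 12/s)
-109*A(15, 9) - 128 = -109*(36 - 1*15)/(3*15) - 128 = -109*(36 - 15)/(3*15) - 128 = -109*21/(3*15) - 128 = -109*7/15 - 128 = -763/15 - 128 = -2683/15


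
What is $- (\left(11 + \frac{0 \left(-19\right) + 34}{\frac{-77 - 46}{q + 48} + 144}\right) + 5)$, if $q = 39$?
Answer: $- \frac{67146}{4135} \approx -16.238$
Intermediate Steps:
$- (\left(11 + \frac{0 \left(-19\right) + 34}{\frac{-77 - 46}{q + 48} + 144}\right) + 5) = - (\left(11 + \frac{0 \left(-19\right) + 34}{\frac{-77 - 46}{39 + 48} + 144}\right) + 5) = - (\left(11 + \frac{0 + 34}{- \frac{123}{87} + 144}\right) + 5) = - (\left(11 + \frac{34}{\left(-123\right) \frac{1}{87} + 144}\right) + 5) = - (\left(11 + \frac{34}{- \frac{41}{29} + 144}\right) + 5) = - (\left(11 + \frac{34}{\frac{4135}{29}}\right) + 5) = - (\left(11 + 34 \cdot \frac{29}{4135}\right) + 5) = - (\left(11 + \frac{986}{4135}\right) + 5) = - (\frac{46471}{4135} + 5) = \left(-1\right) \frac{67146}{4135} = - \frac{67146}{4135}$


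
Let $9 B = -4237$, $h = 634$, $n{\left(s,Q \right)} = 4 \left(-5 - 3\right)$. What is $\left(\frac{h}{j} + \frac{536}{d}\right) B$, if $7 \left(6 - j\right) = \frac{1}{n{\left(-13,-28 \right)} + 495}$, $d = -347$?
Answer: $- \frac{2976878058526}{60726735} \approx -49021.0$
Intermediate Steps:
$n{\left(s,Q \right)} = -32$ ($n{\left(s,Q \right)} = 4 \left(-8\right) = -32$)
$j = \frac{19445}{3241}$ ($j = 6 - \frac{1}{7 \left(-32 + 495\right)} = 6 - \frac{1}{7 \cdot 463} = 6 - \frac{1}{3241} = \frac{19445}{3241} \approx 5.9997$)
$B = - \frac{4237}{9}$ ($B = \frac{1}{9} \left(-4237\right) = - \frac{4237}{9} \approx -470.78$)
$\left(\frac{h}{j} + \frac{536}{d}\right) B = \left(\frac{634}{\frac{19445}{3241}} + \frac{536}{-347}\right) \left(- \frac{4237}{9}\right) = \left(634 \cdot \frac{3241}{19445} + 536 \left(- \frac{1}{347}\right)\right) \left(- \frac{4237}{9}\right) = \left(\frac{2054794}{19445} - \frac{536}{347}\right) \left(- \frac{4237}{9}\right) = \frac{702590998}{6747415} \left(- \frac{4237}{9}\right) = - \frac{2976878058526}{60726735}$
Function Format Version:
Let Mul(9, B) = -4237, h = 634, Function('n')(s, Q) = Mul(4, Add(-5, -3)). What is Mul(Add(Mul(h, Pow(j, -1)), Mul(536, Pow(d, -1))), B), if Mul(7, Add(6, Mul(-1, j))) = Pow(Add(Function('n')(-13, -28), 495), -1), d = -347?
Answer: Rational(-2976878058526, 60726735) ≈ -49021.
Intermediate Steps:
Function('n')(s, Q) = -32 (Function('n')(s, Q) = Mul(4, -8) = -32)
j = Rational(19445, 3241) (j = Add(6, Mul(Rational(-1, 7), Pow(Add(-32, 495), -1))) = Add(6, Mul(Rational(-1, 7), Pow(463, -1))) = Add(6, Mul(Rational(-1, 7), Rational(1, 463))) = Add(6, Rational(-1, 3241)) = Rational(19445, 3241) ≈ 5.9997)
B = Rational(-4237, 9) (B = Mul(Rational(1, 9), -4237) = Rational(-4237, 9) ≈ -470.78)
Mul(Add(Mul(h, Pow(j, -1)), Mul(536, Pow(d, -1))), B) = Mul(Add(Mul(634, Pow(Rational(19445, 3241), -1)), Mul(536, Pow(-347, -1))), Rational(-4237, 9)) = Mul(Add(Mul(634, Rational(3241, 19445)), Mul(536, Rational(-1, 347))), Rational(-4237, 9)) = Mul(Add(Rational(2054794, 19445), Rational(-536, 347)), Rational(-4237, 9)) = Mul(Rational(702590998, 6747415), Rational(-4237, 9)) = Rational(-2976878058526, 60726735)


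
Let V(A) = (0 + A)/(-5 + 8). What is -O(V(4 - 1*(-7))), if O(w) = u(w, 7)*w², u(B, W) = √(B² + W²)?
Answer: -121*√562/27 ≈ -106.24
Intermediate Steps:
V(A) = A/3
O(w) = w²*√(49 + w²) (O(w) = √(w² + 7²)*w² = √(w² + 49)*w² = √(49 + w²)*w² = w²*√(49 + w²))
-O(V(4 - 1*(-7))) = -((4 - 1*(-7))/3)²*√(49 + ((4 - 1*(-7))/3)²) = -((4 + 7)/3)²*√(49 + ((4 + 7)/3)²) = -((⅓)*11)²*√(49 + ((⅓)*11)²) = -(11/3)²*√(49 + (11/3)²) = -121*√(49 + 121/9)/9 = -121*√(562/9)/9 = -121*√562/3/9 = -121*√562/27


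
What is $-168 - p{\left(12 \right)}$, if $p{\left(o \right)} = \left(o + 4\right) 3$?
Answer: $-216$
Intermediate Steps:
$p{\left(o \right)} = 12 + 3 o$ ($p{\left(o \right)} = \left(4 + o\right) 3 = 12 + 3 o$)
$-168 - p{\left(12 \right)} = -168 - \left(12 + 3 \cdot 12\right) = -168 - \left(12 + 36\right) = -168 - 48 = -216$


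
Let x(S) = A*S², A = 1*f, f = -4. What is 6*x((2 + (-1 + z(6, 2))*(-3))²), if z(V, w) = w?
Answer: -24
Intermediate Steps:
A = -4 (A = 1*(-4) = -4)
x(S) = -4*S²
6*x((2 + (-1 + z(6, 2))*(-3))²) = 6*(-4*(2 + (-1 + 2)*(-3))⁴) = 6*(-4*(2 + 1*(-3))⁴) = 6*(-4*(2 - 3)⁴) = 6*(-4*((-1)²)²) = 6*(-4*1²) = 6*(-4*1) = 6*(-4) = -24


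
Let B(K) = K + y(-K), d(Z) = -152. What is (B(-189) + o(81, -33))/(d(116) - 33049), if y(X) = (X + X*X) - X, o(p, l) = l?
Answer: -11833/11067 ≈ -1.0692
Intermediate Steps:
y(X) = X**2 (y(X) = (X + X**2) - X = X**2)
B(K) = K + K**2 (B(K) = K + (-K)**2 = K + K**2)
(B(-189) + o(81, -33))/(d(116) - 33049) = (-189*(1 - 189) - 33)/(-152 - 33049) = (-189*(-188) - 33)/(-33201) = (35532 - 33)*(-1/33201) = 35499*(-1/33201) = -11833/11067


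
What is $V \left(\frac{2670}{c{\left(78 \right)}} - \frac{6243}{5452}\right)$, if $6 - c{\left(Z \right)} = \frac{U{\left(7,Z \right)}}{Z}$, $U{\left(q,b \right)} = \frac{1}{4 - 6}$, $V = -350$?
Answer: $- \frac{396378036075}{2554262} \approx -1.5518 \cdot 10^{5}$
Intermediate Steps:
$U{\left(q,b \right)} = - \frac{1}{2}$ ($U{\left(q,b \right)} = \frac{1}{-2} = - \frac{1}{2}$)
$c{\left(Z \right)} = 6 + \frac{1}{2 Z}$ ($c{\left(Z \right)} = 6 - - \frac{1}{2 Z} = 6 + \frac{1}{2 Z}$)
$V \left(\frac{2670}{c{\left(78 \right)}} - \frac{6243}{5452}\right) = - 350 \left(\frac{2670}{6 + \frac{1}{2 \cdot 78}} - \frac{6243}{5452}\right) = - 350 \left(\frac{2670}{6 + \frac{1}{2} \cdot \frac{1}{78}} - \frac{6243}{5452}\right) = - 350 \left(\frac{2670}{6 + \frac{1}{156}} - \frac{6243}{5452}\right) = - 350 \left(\frac{2670}{\frac{937}{156}} - \frac{6243}{5452}\right) = - 350 \left(2670 \cdot \frac{156}{937} - \frac{6243}{5452}\right) = - 350 \left(\frac{416520}{937} - \frac{6243}{5452}\right) = \left(-350\right) \frac{2265017349}{5108524} = - \frac{396378036075}{2554262}$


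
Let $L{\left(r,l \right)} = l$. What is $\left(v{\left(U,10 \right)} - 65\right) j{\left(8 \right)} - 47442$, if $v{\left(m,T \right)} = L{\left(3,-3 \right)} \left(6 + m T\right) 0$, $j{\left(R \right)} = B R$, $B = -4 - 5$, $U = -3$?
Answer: $-42762$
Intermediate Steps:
$B = -9$ ($B = -4 - 5 = -9$)
$j{\left(R \right)} = - 9 R$
$v{\left(m,T \right)} = 0$ ($v{\left(m,T \right)} = - 3 \left(6 + m T\right) 0 = - 3 \left(6 + T m\right) 0 = \left(-18 - 3 T m\right) 0 = 0$)
$\left(v{\left(U,10 \right)} - 65\right) j{\left(8 \right)} - 47442 = \left(0 - 65\right) \left(\left(-9\right) 8\right) - 47442 = \left(-65\right) \left(-72\right) - 47442 = 4680 - 47442 = -42762$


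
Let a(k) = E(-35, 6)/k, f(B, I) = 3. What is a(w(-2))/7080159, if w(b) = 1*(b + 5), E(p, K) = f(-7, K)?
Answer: 1/7080159 ≈ 1.4124e-7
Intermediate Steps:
E(p, K) = 3
w(b) = 5 + b (w(b) = 1*(5 + b) = 5 + b)
a(k) = 3/k
a(w(-2))/7080159 = (3/(5 - 2))/7080159 = (3/3)*(1/7080159) = (3*(⅓))*(1/7080159) = 1*(1/7080159) = 1/7080159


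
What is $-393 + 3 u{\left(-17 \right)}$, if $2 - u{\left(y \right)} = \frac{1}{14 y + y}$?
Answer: $- \frac{32894}{85} \approx -386.99$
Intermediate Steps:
$u{\left(y \right)} = 2 - \frac{1}{15 y}$ ($u{\left(y \right)} = 2 - \frac{1}{14 y + y} = 2 - \frac{1}{15 y}$)
$-393 + 3 u{\left(-17 \right)} = -393 + 3 \left(2 - \frac{1}{15 \left(-17\right)}\right) = -393 + 3 \left(2 - - \frac{1}{255}\right) = -393 + 3 \left(2 + \frac{1}{255}\right) = -393 + 3 \cdot \frac{511}{255} = -393 + \frac{511}{85} = - \frac{32894}{85}$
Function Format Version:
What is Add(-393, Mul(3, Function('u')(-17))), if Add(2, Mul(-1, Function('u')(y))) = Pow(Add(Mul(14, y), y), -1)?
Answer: Rational(-32894, 85) ≈ -386.99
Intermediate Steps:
Function('u')(y) = Add(2, Mul(Rational(-1, 15), Pow(y, -1))) (Function('u')(y) = Add(2, Mul(-1, Pow(Add(Mul(14, y), y), -1))) = Add(2, Mul(-1, Pow(Mul(15, y), -1))) = Add(2, Mul(-1, Mul(Rational(1, 15), Pow(y, -1)))) = Add(2, Mul(Rational(-1, 15), Pow(y, -1))))
Add(-393, Mul(3, Function('u')(-17))) = Add(-393, Mul(3, Add(2, Mul(Rational(-1, 15), Pow(-17, -1))))) = Add(-393, Mul(3, Add(2, Mul(Rational(-1, 15), Rational(-1, 17))))) = Add(-393, Mul(3, Add(2, Rational(1, 255)))) = Add(-393, Mul(3, Rational(511, 255))) = Add(-393, Rational(511, 85)) = Rational(-32894, 85)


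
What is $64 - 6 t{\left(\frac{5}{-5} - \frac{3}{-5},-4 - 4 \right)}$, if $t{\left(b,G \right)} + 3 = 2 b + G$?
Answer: $\frac{674}{5} \approx 134.8$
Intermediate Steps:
$t{\left(b,G \right)} = -3 + G + 2 b$ ($t{\left(b,G \right)} = -3 + \left(2 b + G\right) = -3 + \left(G + 2 b\right) = -3 + G + 2 b$)
$64 - 6 t{\left(\frac{5}{-5} - \frac{3}{-5},-4 - 4 \right)} = 64 - 6 \left(-3 - 8 + 2 \left(\frac{5}{-5} - \frac{3}{-5}\right)\right) = 64 - 6 \left(-3 - 8 + 2 \left(5 \left(- \frac{1}{5}\right) - - \frac{3}{5}\right)\right) = 64 - 6 \left(-3 - 8 + 2 \left(-1 + \frac{3}{5}\right)\right) = 64 - 6 \left(-3 - 8 + 2 \left(- \frac{2}{5}\right)\right) = 64 - 6 \left(-3 - 8 - \frac{4}{5}\right) = 64 - - \frac{354}{5} = 64 + \frac{354}{5} = \frac{674}{5}$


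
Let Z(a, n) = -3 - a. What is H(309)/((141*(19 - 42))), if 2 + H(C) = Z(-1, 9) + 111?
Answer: -107/3243 ≈ -0.032994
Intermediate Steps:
H(C) = 107 (H(C) = -2 + ((-3 - 1*(-1)) + 111) = -2 + ((-3 + 1) + 111) = -2 + (-2 + 111) = -2 + 109 = 107)
H(309)/((141*(19 - 42))) = 107/((141*(19 - 42))) = 107/((141*(-23))) = 107/(-3243) = 107*(-1/3243) = -107/3243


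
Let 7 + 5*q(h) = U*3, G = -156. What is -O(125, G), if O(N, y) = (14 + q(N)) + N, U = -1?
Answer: -137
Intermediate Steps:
q(h) = -2 (q(h) = -7/5 + (-1*3)/5 = -7/5 + (⅕)*(-3) = -7/5 - ⅗ = -2)
O(N, y) = 12 + N (O(N, y) = (14 - 2) + N = 12 + N)
-O(125, G) = -(12 + 125) = -1*137 = -137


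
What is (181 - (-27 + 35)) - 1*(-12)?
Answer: 185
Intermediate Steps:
(181 - (-27 + 35)) - 1*(-12) = (181 - 1*8) + 12 = (181 - 8) + 12 = 173 + 12 = 185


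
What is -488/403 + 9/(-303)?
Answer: -50497/40703 ≈ -1.2406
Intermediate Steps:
-488/403 + 9/(-303) = -488*1/403 + 9*(-1/303) = -488/403 - 3/101 = -50497/40703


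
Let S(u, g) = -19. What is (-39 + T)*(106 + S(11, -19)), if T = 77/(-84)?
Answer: -13891/4 ≈ -3472.8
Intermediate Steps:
T = -11/12 (T = 77*(-1/84) = -11/12 ≈ -0.91667)
(-39 + T)*(106 + S(11, -19)) = (-39 - 11/12)*(106 - 19) = -479/12*87 = -13891/4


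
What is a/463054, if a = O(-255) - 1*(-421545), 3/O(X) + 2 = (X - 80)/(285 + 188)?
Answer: 89999621/98862029 ≈ 0.91036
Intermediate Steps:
O(X) = 3/(-1026/473 + X/473) (O(X) = 3/(-2 + (X - 80)/(285 + 188)) = 3/(-2 + (-80 + X)/473) = 3/(-2 + (-80 + X)*(1/473)) = 3/(-2 + (-80/473 + X/473)) = 3/(-1026/473 + X/473))
a = 179999242/427 (a = 1419/(-1026 - 255) - 1*(-421545) = 1419/(-1281) + 421545 = 1419*(-1/1281) + 421545 = -473/427 + 421545 = 179999242/427 ≈ 4.2154e+5)
a/463054 = (179999242/427)/463054 = (179999242/427)*(1/463054) = 89999621/98862029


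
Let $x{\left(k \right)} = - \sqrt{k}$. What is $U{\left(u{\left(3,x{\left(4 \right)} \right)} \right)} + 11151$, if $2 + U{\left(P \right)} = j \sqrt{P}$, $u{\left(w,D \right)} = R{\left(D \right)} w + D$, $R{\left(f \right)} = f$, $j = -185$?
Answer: $11149 - 370 i \sqrt{2} \approx 11149.0 - 523.26 i$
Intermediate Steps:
$u{\left(w,D \right)} = D + D w$ ($u{\left(w,D \right)} = D w + D = D + D w$)
$U{\left(P \right)} = -2 - 185 \sqrt{P}$
$U{\left(u{\left(3,x{\left(4 \right)} \right)} \right)} + 11151 = \left(-2 - 185 \sqrt{- \sqrt{4} \left(1 + 3\right)}\right) + 11151 = \left(-2 - 185 \sqrt{\left(-1\right) 2 \cdot 4}\right) + 11151 = \left(-2 - 185 \sqrt{\left(-2\right) 4}\right) + 11151 = \left(-2 - 185 \sqrt{-8}\right) + 11151 = \left(-2 - 185 \cdot 2 i \sqrt{2}\right) + 11151 = \left(-2 - 370 i \sqrt{2}\right) + 11151 = 11149 - 370 i \sqrt{2}$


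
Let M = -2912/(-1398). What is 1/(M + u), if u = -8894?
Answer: -699/6215450 ≈ -0.00011246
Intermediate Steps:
M = 1456/699 (M = -2912*(-1/1398) = 1456/699 ≈ 2.0830)
1/(M + u) = 1/(1456/699 - 8894) = 1/(-6215450/699) = -699/6215450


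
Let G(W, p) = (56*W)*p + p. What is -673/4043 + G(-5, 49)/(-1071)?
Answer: 865890/68731 ≈ 12.598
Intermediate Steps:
G(W, p) = p + 56*W*p (G(W, p) = 56*W*p + p = p + 56*W*p)
-673/4043 + G(-5, 49)/(-1071) = -673/4043 + (49*(1 + 56*(-5)))/(-1071) = -673*1/4043 + (49*(1 - 280))*(-1/1071) = -673/4043 + (49*(-279))*(-1/1071) = -673/4043 - 13671*(-1/1071) = -673/4043 + 217/17 = 865890/68731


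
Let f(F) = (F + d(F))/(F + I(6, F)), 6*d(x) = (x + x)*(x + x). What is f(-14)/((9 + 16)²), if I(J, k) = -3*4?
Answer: -7/975 ≈ -0.0071795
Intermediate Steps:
d(x) = 2*x²/3 (d(x) = ((x + x)*(x + x))/6 = ((2*x)*(2*x))/6 = (4*x²)/6 = 2*x²/3)
I(J, k) = -12
f(F) = (F + 2*F²/3)/(-12 + F) (f(F) = (F + 2*F²/3)/(F - 12) = (F + 2*F²/3)/(-12 + F))
f(-14)/((9 + 16)²) = ((⅓)*(-14)*(3 + 2*(-14))/(-12 - 14))/((9 + 16)²) = ((⅓)*(-14)*(3 - 28)/(-26))/(25²) = ((⅓)*(-14)*(-1/26)*(-25))/625 = -175/39*1/625 = -7/975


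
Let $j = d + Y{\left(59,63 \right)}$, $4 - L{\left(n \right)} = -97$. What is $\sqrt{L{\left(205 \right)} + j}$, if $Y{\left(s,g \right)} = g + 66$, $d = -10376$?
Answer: $i \sqrt{10146} \approx 100.73 i$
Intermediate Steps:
$L{\left(n \right)} = 101$ ($L{\left(n \right)} = 4 - -97 = 4 + 97 = 101$)
$Y{\left(s,g \right)} = 66 + g$
$j = -10247$ ($j = -10376 + \left(66 + 63\right) = -10376 + 129 = -10247$)
$\sqrt{L{\left(205 \right)} + j} = \sqrt{101 - 10247} = \sqrt{-10146} = i \sqrt{10146}$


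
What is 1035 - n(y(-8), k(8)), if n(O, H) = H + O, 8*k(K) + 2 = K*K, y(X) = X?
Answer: 4141/4 ≈ 1035.3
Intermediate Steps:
k(K) = -1/4 + K**2/8 (k(K) = -1/4 + (K*K)/8 = -1/4 + K**2/8)
1035 - n(y(-8), k(8)) = 1035 - ((-1/4 + (1/8)*8**2) - 8) = 1035 - ((-1/4 + (1/8)*64) - 8) = 1035 - ((-1/4 + 8) - 8) = 1035 - (31/4 - 8) = 1035 - 1*(-1/4) = 1035 + 1/4 = 4141/4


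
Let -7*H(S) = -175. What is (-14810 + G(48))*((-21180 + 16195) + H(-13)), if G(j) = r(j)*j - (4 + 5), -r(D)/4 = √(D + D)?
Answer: 73502240 + 3809280*√6 ≈ 8.2833e+7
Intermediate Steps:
r(D) = -4*√2*√D (r(D) = -4*√(D + D) = -4*√2*√D)
H(S) = 25 (H(S) = -⅐*(-175) = 25)
G(j) = -9 - 4*√2*j^(3/2) (G(j) = (-4*√2*√j)*j - (4 + 5) = -4*√2*j^(3/2) - 1*9 = -4*√2*j^(3/2) - 9 = -9 - 4*√2*j^(3/2))
(-14810 + G(48))*((-21180 + 16195) + H(-13)) = (-14810 + (-9 - 4*√2*48^(3/2)))*((-21180 + 16195) + 25) = (-14810 + (-9 - 4*√2*192*√3))*(-4985 + 25) = (-14810 + (-9 - 768*√6))*(-4960) = (-14819 - 768*√6)*(-4960) = 73502240 + 3809280*√6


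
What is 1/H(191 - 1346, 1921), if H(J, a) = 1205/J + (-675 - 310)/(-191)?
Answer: 44121/181504 ≈ 0.24309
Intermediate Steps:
H(J, a) = 985/191 + 1205/J (H(J, a) = 1205/J - 985*(-1/191) = 1205/J + 985/191 = 985/191 + 1205/J)
1/H(191 - 1346, 1921) = 1/(985/191 + 1205/(191 - 1346)) = 1/(985/191 + 1205/(-1155)) = 1/(985/191 + 1205*(-1/1155)) = 1/(985/191 - 241/231) = 1/(181504/44121) = 44121/181504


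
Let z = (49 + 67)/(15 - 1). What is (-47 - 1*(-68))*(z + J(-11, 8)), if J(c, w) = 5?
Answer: 279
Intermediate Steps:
z = 58/7 (z = 116/14 = 116*(1/14) = 58/7 ≈ 8.2857)
(-47 - 1*(-68))*(z + J(-11, 8)) = (-47 - 1*(-68))*(58/7 + 5) = (-47 + 68)*(93/7) = 21*(93/7) = 279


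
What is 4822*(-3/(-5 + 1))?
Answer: 7233/2 ≈ 3616.5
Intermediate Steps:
4822*(-3/(-5 + 1)) = 4822*(-3/(-4)) = 4822*(-1/4*(-3)) = 4822*(3/4) = 7233/2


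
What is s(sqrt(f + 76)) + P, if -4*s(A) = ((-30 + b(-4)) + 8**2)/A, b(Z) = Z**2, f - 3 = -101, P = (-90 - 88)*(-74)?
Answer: 13172 + 25*I*sqrt(22)/44 ≈ 13172.0 + 2.665*I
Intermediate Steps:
P = 13172 (P = -178*(-74) = 13172)
f = -98 (f = 3 - 101 = -98)
s(A) = -25/(2*A) (s(A) = -((-30 + (-4)**2) + 8**2)/(4*A) = -((-30 + 16) + 64)/(4*A) = -(-14 + 64)/(4*A) = -25/(2*A))
s(sqrt(f + 76)) + P = -25/(2*sqrt(-98 + 76)) + 13172 = -25*(-I*sqrt(22)/22)/2 + 13172 = -(-25)*I*sqrt(22)/44 + 13172 = 25*I*sqrt(22)/44 + 13172 = 13172 + 25*I*sqrt(22)/44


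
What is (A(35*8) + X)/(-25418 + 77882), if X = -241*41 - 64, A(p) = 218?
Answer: -9727/52464 ≈ -0.18540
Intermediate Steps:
X = -9945 (X = -9881 - 64 = -9945)
(A(35*8) + X)/(-25418 + 77882) = (218 - 9945)/(-25418 + 77882) = -9727/52464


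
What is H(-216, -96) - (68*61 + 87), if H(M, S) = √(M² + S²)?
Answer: -4235 + 24*√97 ≈ -3998.6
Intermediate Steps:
H(-216, -96) - (68*61 + 87) = √((-216)² + (-96)²) - (68*61 + 87) = √(46656 + 9216) - (4148 + 87) = √55872 - 1*4235 = 24*√97 - 4235 = -4235 + 24*√97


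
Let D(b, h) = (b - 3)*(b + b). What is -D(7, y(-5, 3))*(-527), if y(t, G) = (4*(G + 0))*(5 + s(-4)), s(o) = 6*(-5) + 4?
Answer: 29512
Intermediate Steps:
s(o) = -26 (s(o) = -30 + 4 = -26)
y(t, G) = -84*G (y(t, G) = (4*(G + 0))*(5 - 26) = (4*G)*(-21) = -84*G)
D(b, h) = 2*b*(-3 + b) (D(b, h) = (-3 + b)*(2*b) = 2*b*(-3 + b))
-D(7, y(-5, 3))*(-527) = -2*7*(-3 + 7)*(-527) = -2*7*4*(-527) = -1*56*(-527) = -56*(-527) = 29512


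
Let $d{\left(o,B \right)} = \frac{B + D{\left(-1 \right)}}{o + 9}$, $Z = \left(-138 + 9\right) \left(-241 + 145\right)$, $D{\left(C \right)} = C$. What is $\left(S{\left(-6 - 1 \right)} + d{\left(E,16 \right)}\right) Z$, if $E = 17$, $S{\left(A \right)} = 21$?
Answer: $\frac{3473712}{13} \approx 2.6721 \cdot 10^{5}$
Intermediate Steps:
$Z = 12384$ ($Z = \left(-129\right) \left(-96\right) = 12384$)
$d{\left(o,B \right)} = \frac{-1 + B}{9 + o}$ ($d{\left(o,B \right)} = \frac{B - 1}{o + 9} = \frac{-1 + B}{9 + o}$)
$\left(S{\left(-6 - 1 \right)} + d{\left(E,16 \right)}\right) Z = \left(21 + \frac{-1 + 16}{9 + 17}\right) 12384 = \left(21 + \frac{1}{26} \cdot 15\right) 12384 = \left(21 + \frac{15}{26}\right) 12384 = \frac{561}{26} \cdot 12384 = \frac{3473712}{13}$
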